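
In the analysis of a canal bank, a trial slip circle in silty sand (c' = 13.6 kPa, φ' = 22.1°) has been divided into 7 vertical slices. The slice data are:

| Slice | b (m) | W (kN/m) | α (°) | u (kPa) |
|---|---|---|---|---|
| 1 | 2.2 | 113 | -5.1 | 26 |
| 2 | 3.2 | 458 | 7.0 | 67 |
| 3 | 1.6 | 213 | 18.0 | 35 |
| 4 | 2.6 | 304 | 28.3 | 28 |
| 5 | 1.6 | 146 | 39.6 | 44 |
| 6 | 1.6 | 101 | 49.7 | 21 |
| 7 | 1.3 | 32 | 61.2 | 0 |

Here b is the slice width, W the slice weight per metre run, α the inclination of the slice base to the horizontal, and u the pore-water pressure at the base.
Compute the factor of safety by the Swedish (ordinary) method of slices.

FS = 1.12

Ordinary method of slices: FS = Σ[c'·Δl_i + (W_i cosα_i − u_i·Δl_i)·tanφ'] / Σ W_i sinα_i, with Δl_i = b_i / cosα_i.
Slice 1: Δl = 2.2/cos(-5.1°) = 2.209 m; N'_1 = 113·cos(-5.1°) − 26·2.209 = 55.1; c'Δl = 30.04; W sinα = -10.0
Slice 2: Δl = 3.2/cos7.0° = 3.224 m; N'_2 = 458·cos7.0° − 67·3.224 = 238.6; c'Δl = 43.85; W sinα = 55.8
Slice 3: Δl = 1.6/cos18.0° = 1.682 m; N'_3 = 213·cos18.0° − 35·1.682 = 143.7; c'Δl = 22.88; W sinα = 65.8
Slice 4: Δl = 2.6/cos28.3° = 2.953 m; N'_4 = 304·cos28.3° − 28·2.953 = 185.0; c'Δl = 40.16; W sinα = 144.1
Slice 5: Δl = 1.6/cos39.6° = 2.077 m; N'_5 = 146·cos39.6° − 44·2.077 = 21.1; c'Δl = 28.24; W sinα = 93.1
Slice 6: Δl = 1.6/cos49.7° = 2.474 m; N'_6 = 101·cos49.7° − 21·2.474 = 13.4; c'Δl = 33.64; W sinα = 77.0
Slice 7: Δl = 1.3/cos61.2° = 2.698 m; N'_7 = 32·cos61.2° − 0·2.698 = 15.4; c'Δl = 36.70; W sinα = 28.0
Σc'Δl = 235.5 kN/m; ΣN' = 672.3 kN/m; ΣW sinα = 453.8 kN/m
Resisting = 235.5 + 672.3·tan22.1° = 235.5 + 273.0 = 508.5 kN/m
FS = 508.5 / 453.8 = 1.120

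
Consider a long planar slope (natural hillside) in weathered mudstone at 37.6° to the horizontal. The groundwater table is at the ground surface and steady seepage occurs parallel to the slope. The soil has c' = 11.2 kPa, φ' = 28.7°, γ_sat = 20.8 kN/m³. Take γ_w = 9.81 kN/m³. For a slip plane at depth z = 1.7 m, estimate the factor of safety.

FS = 1.03

With seepage parallel to the slope and the water table at the surface, the effective normal stress on the slip plane uses the buoyant unit weight γ' = γ_sat − γ_w while the driving shear stress uses γ_sat:
FS = [c' + γ' z cos²β tanφ'] / [γ_sat z sinβ cosβ]
γ' = 20.8 − 9.81 = 10.99 kN/m³
Numerator = 11.2 + 10.99·1.7·cos²37.6°·tan28.7° = 11.2 + 10.99·1.7·0.6277·0.5475 = 17.621 kPa
Denominator = 20.8·1.7·sin37.6°·cos37.6° = 20.8·1.7·0.6101·0.7923 = 17.093 kPa
FS = 17.621 / 17.093 = 1.031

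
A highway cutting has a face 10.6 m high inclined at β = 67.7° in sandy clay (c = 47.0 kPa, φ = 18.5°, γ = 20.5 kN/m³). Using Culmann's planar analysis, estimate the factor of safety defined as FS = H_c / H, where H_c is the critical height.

FS = 2.19

H_c = (4c/γ) · sinβ cosφ / [1 − cos(β − φ)]
    = (4·47.0/20.5) · sin67.7°·cos18.5° / [1 − cos49.2°]
    = 9.171 · 0.8774 / 0.3466 = 23.22 m
FS = H_c / H = 23.22 / 10.6 = 2.190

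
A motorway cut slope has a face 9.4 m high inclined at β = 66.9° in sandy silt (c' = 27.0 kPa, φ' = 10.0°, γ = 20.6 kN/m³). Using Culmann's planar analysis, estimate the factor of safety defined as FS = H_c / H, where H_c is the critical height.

FS = 1.11

H_c = (4c'/γ) · sinβ cosφ' / [1 − cos(β − φ')]
    = (4·27.0/20.6) · sin66.9°·cos10.0° / [1 − cos56.9°]
    = 5.243 · 0.9058 / 0.4539 = 10.46 m
FS = H_c / H = 10.46 / 9.4 = 1.113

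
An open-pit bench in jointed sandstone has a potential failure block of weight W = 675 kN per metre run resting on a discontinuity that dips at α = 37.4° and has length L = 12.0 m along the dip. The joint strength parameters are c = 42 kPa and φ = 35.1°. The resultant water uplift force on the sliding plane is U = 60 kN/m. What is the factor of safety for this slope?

FS = 2.05

Resolving the block weight along and normal to the plane and applying the Mohr–Coulomb strength on the joint:
N' = W cosα − U = 675·cos37.4° − 60 = 476.2 kN/m
Driving force T = W sinα = 675·sin37.4° = 410.0 kN/m
Resisting force R = c·L + N'·tanφ = 42·12.0 + 476.2·tan35.1° = 504.0 + 334.7 = 838.7 kN/m
FS = R / T = 838.7 / 410.0 = 2.046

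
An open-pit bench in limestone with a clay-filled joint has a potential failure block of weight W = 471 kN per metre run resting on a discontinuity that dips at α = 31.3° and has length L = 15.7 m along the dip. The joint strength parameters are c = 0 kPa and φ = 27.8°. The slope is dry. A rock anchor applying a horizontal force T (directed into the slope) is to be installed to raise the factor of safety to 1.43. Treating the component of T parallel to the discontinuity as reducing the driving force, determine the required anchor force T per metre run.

Resolving forces along and normal to the sliding plane, with the horizontal anchor force T adding T·sinα to the effective normal force and T·cosα acting up the plane against the driving force:
FS = [cL + (W cosα + T sinα) tanφ] / [W sinα − T cosα]
Without the anchor: N' = 402.5 kN/m, driving T_d = 244.7 kN/m, resisting R = 0·15.7 + 402.5·tan27.8° = 212.2 kN/m, FS = 0.87.
Setting FS = 1.43 and solving for T:
1.43·(244.7 − T cos31.3°) = 212.2 + T sin31.3°·tan27.8°
T·(sin31.3°·tan27.8° + 1.43·cos31.3°) = 1.43·244.7 − 212.2
T·(0.5195·0.5272 + 1.43·0.8545) = 349.9 − 212.2 = 137.7
T·1.4958 = 137.7
T = 92.1 kN/m

T = 92 kN/m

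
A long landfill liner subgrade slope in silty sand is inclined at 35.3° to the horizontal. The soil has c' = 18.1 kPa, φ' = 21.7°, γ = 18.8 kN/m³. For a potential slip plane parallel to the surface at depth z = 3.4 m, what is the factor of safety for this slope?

FS = 1.16

For an infinite slope with a slip plane parallel to the surface (no pore pressure): FS = [c' + γz cos²β tanφ'] / [γz sinβ cosβ].
γz = 18.8·3.4 = 63.92 kN/m²
Numerator = 18.1 + 63.92·cos²35.3°·tan21.7° = 18.1 + 63.92·0.6661·0.3979 = 35.043 kPa
Denominator = 63.92·sin35.3°·cos35.3° = 63.92·0.5779·0.8161 = 30.145 kPa
FS = 35.043 / 30.145 = 1.162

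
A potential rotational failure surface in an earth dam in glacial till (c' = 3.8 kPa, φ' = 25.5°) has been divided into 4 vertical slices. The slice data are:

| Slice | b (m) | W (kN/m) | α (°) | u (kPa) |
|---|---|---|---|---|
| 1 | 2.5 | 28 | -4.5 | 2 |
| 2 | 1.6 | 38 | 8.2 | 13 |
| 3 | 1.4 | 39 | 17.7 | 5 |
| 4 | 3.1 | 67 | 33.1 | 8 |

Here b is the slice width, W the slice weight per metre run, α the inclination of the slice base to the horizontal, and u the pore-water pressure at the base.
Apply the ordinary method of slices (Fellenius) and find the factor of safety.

FS = 1.57

Ordinary method of slices: FS = Σ[c'·Δl_i + (W_i cosα_i − u_i·Δl_i)·tanφ'] / Σ W_i sinα_i, with Δl_i = b_i / cosα_i.
Slice 1: Δl = 2.5/cos(-4.5°) = 2.508 m; N'_1 = 28·cos(-4.5°) − 2·2.508 = 22.9; c'Δl = 9.53; W sinα = -2.2
Slice 2: Δl = 1.6/cos8.2° = 1.617 m; N'_2 = 38·cos8.2° − 13·1.617 = 16.6; c'Δl = 6.14; W sinα = 5.4
Slice 3: Δl = 1.4/cos17.7° = 1.470 m; N'_3 = 39·cos17.7° − 5·1.470 = 29.8; c'Δl = 5.58; W sinα = 11.9
Slice 4: Δl = 3.1/cos33.1° = 3.701 m; N'_4 = 67·cos33.1° − 8·3.701 = 26.5; c'Δl = 14.06; W sinα = 36.6
Σc'Δl = 35.3 kN/m; ΣN' = 95.8 kN/m; ΣW sinα = 51.7 kN/m
Resisting = 35.3 + 95.8·tan25.5° = 35.3 + 45.7 = 81.0 kN/m
FS = 81.0 / 51.7 = 1.568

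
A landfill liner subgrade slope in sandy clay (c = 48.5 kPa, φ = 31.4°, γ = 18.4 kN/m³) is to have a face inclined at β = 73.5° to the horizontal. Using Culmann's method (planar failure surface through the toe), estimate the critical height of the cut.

H_c = 33.44 m

Culmann's analysis gives the critical failure plane at α_cr = (β + φ)/2 = (73.5 + 31.4)/2 = 52.5°, and the critical height
H_c = (4c/γ) · sinβ cosφ / [1 − cos(β − φ)]
    = (4·48.5/18.4) · sin73.5°·cos31.4° / [1 − cos(42.1°)]
    = 10.543 · 0.9588·0.8536 / [1 − 0.7420]
    = 10.543 · 0.8184 / 0.2580
    = 33.44 m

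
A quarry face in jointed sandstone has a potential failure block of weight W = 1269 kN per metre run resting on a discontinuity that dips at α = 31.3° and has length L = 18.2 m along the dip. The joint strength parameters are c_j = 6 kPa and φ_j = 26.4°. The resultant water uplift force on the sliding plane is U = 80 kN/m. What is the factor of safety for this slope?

FS = 0.92

Resolving the block weight along and normal to the plane and applying the Mohr–Coulomb strength on the joint:
N' = W cosα − U = 1269·cos31.3° − 80 = 1004.3 kN/m
Driving force T = W sinα = 1269·sin31.3° = 659.3 kN/m
Resisting force R = c_j·L + N'·tanφ_j = 6·18.2 + 1004.3·tan26.4° = 109.2 + 498.5 = 607.7 kN/m
FS = R / T = 607.7 / 659.3 = 0.922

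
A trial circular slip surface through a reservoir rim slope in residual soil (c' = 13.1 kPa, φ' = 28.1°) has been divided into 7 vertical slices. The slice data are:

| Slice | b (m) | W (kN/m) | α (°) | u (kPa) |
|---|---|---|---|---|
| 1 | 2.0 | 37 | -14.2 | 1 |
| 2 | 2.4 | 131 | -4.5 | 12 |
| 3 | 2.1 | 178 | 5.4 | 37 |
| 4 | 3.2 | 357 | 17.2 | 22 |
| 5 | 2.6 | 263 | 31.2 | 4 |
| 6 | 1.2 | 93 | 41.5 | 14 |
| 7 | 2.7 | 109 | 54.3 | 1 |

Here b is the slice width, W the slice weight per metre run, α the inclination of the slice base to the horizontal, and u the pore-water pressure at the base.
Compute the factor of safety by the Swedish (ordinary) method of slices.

Ordinary method of slices: FS = Σ[c'·Δl_i + (W_i cosα_i − u_i·Δl_i)·tanφ'] / Σ W_i sinα_i, with Δl_i = b_i / cosα_i.
Slice 1: Δl = 2.0/cos(-14.2°) = 2.063 m; N'_1 = 37·cos(-14.2°) − 1·2.063 = 33.8; c'Δl = 27.03; W sinα = -9.1
Slice 2: Δl = 2.4/cos(-4.5°) = 2.407 m; N'_2 = 131·cos(-4.5°) − 12·2.407 = 101.7; c'Δl = 31.54; W sinα = -10.3
Slice 3: Δl = 2.1/cos5.4° = 2.109 m; N'_3 = 178·cos5.4° − 37·2.109 = 99.2; c'Δl = 27.63; W sinα = 16.8
Slice 4: Δl = 3.2/cos17.2° = 3.350 m; N'_4 = 357·cos17.2° − 22·3.350 = 267.3; c'Δl = 43.88; W sinα = 105.6
Slice 5: Δl = 2.6/cos31.2° = 3.040 m; N'_5 = 263·cos31.2° − 4·3.040 = 212.8; c'Δl = 39.82; W sinα = 136.2
Slice 6: Δl = 1.2/cos41.5° = 1.602 m; N'_6 = 93·cos41.5° − 14·1.602 = 47.2; c'Δl = 20.99; W sinα = 61.6
Slice 7: Δl = 2.7/cos54.3° = 4.627 m; N'_7 = 109·cos54.3° − 1·4.627 = 59.0; c'Δl = 60.61; W sinα = 88.5
Σc'Δl = 251.5 kN/m; ΣN' = 821.0 kN/m; ΣW sinα = 389.3 kN/m
Resisting = 251.5 + 821.0·tan28.1° = 251.5 + 438.4 = 689.9 kN/m
FS = 689.9 / 389.3 = 1.772

FS = 1.77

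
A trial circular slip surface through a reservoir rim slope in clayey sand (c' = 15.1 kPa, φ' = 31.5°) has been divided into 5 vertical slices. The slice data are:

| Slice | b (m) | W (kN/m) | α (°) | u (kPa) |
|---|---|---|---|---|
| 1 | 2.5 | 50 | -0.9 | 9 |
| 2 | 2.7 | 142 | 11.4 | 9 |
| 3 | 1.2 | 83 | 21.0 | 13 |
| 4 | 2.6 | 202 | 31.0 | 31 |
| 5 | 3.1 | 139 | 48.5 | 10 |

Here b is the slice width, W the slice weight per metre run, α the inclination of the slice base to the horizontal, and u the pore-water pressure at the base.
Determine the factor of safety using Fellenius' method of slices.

FS = 1.57

Ordinary method of slices: FS = Σ[c'·Δl_i + (W_i cosα_i − u_i·Δl_i)·tanφ'] / Σ W_i sinα_i, with Δl_i = b_i / cosα_i.
Slice 1: Δl = 2.5/cos(-0.9°) = 2.500 m; N'_1 = 50·cos(-0.9°) − 9·2.500 = 27.5; c'Δl = 37.75; W sinα = -0.8
Slice 2: Δl = 2.7/cos11.4° = 2.754 m; N'_2 = 142·cos11.4° − 9·2.754 = 114.4; c'Δl = 41.59; W sinα = 28.1
Slice 3: Δl = 1.2/cos21.0° = 1.285 m; N'_3 = 83·cos21.0° − 13·1.285 = 60.8; c'Δl = 19.41; W sinα = 29.7
Slice 4: Δl = 2.6/cos31.0° = 3.033 m; N'_4 = 202·cos31.0° − 31·3.033 = 79.1; c'Δl = 45.80; W sinα = 104.0
Slice 5: Δl = 3.1/cos48.5° = 4.678 m; N'_5 = 139·cos48.5° − 10·4.678 = 45.3; c'Δl = 70.64; W sinα = 104.1
Σc'Δl = 215.2 kN/m; ΣN' = 327.1 kN/m; ΣW sinα = 265.2 kN/m
Resisting = 215.2 + 327.1·tan31.5° = 215.2 + 200.5 = 415.7 kN/m
FS = 415.7 / 265.2 = 1.568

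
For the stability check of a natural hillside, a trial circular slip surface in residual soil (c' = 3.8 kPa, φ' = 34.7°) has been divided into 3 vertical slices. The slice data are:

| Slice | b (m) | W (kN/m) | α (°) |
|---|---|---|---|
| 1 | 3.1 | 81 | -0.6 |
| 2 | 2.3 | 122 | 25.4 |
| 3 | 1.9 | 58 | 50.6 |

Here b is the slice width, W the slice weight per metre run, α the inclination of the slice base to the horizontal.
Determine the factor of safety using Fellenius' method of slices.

Ordinary method of slices: FS = Σ[c'·Δl_i + (W_i cosα_i)·tanφ'] / Σ W_i sinα_i, with Δl_i = b_i / cosα_i.
Slice 1: Δl = 3.1/cos(-0.6°) = 3.100 m; N'_1 = 81·cos(-0.6°) = 81.0; c'Δl = 11.78; W sinα = -0.8
Slice 2: Δl = 2.3/cos25.4° = 2.546 m; N'_2 = 122·cos25.4° = 110.2; c'Δl = 9.68; W sinα = 52.3
Slice 3: Δl = 1.9/cos50.6° = 2.993 m; N'_3 = 58·cos50.6° = 36.8; c'Δl = 11.37; W sinα = 44.8
Σc'Δl = 32.8 kN/m; ΣN' = 228.0 kN/m; ΣW sinα = 96.3 kN/m
Resisting = 32.8 + 228.0·tan34.7° = 32.8 + 157.9 = 190.7 kN/m
FS = 190.7 / 96.3 = 1.980

FS = 1.98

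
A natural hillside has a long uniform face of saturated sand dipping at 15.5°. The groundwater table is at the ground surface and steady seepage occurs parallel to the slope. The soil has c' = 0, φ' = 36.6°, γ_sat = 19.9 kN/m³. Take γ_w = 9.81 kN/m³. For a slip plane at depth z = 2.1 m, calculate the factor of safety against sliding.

FS = 1.36

With seepage parallel to the slope and the water table at the surface, the effective normal stress on the slip plane uses the buoyant unit weight γ' = γ_sat − γ_w while the driving shear stress uses γ_sat:
FS = [c' + γ' z cos²β tanφ'] / [γ_sat z sinβ cosβ]
(For c' = 0 this reduces to FS = (γ'/γ_sat)·tanφ'/tanβ.)
γ' = 19.9 − 9.81 = 10.09 kN/m³
Numerator = 0.0 + 10.09·2.1·cos²15.5°·tan36.6° = 0.0 + 10.09·2.1·0.9286·0.7427 = 14.613 kPa
Denominator = 19.9·2.1·sin15.5°·cos15.5° = 19.9·2.1·0.2672·0.9636 = 10.762 kPa
FS = 14.613 / 10.762 = 1.358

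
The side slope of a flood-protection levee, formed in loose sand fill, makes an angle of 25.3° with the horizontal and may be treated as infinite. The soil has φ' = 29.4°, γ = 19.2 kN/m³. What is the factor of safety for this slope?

For a dry cohesionless infinite slope the factor of safety is FS = tanφ' / tanβ.
FS = tan29.4° / tan25.3° = 0.5635 / 0.4727 = 1.192

FS = 1.19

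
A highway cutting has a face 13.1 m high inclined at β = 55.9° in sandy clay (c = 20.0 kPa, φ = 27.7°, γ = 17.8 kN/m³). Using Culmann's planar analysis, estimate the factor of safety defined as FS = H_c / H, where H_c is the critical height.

FS = 2.12

H_c = (4c/γ) · sinβ cosφ / [1 − cos(β − φ)]
    = (4·20.0/17.8) · sin55.9°·cos27.7° / [1 − cos28.2°]
    = 4.494 · 0.7332 / 0.1187 = 27.76 m
FS = H_c / H = 27.76 / 13.1 = 2.119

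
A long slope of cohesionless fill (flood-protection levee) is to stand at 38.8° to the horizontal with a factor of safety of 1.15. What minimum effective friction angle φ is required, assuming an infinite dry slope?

FS = tanφ/tanβ ⇒ tanφ = FS · tanβ = 1.15 · tan38.8° = 0.9246
φ = arctan(0.9246) = 42.76°

φ = 42.8°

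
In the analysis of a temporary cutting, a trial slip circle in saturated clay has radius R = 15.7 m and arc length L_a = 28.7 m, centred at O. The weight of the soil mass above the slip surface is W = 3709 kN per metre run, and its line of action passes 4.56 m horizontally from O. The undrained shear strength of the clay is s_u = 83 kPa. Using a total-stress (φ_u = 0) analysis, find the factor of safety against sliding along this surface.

Taking moments about the centre O, the resisting moment is provided by the undrained shear strength acting along the arc:
M_R = s_u·L_a·R = 83·28.70·15.7 = 37399.0 kN·m/m
M_D = W·d = 3709·4.56 = 16913.0 kN·m/m
FS = M_R / M_D = 37399.0 / 16913.0 = 2.211

FS = 2.21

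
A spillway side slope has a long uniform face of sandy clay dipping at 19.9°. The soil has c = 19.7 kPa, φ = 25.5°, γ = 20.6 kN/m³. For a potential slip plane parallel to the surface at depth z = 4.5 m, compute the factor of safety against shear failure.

For an infinite slope with a slip plane parallel to the surface (no pore pressure): FS = [c + γz cos²β tanφ] / [γz sinβ cosβ].
γz = 20.6·4.5 = 92.70 kN/m²
Numerator = 19.7 + 92.70·cos²19.9°·tan25.5° = 19.7 + 92.70·0.8841·0.4770 = 58.793 kPa
Denominator = 92.70·sin19.9°·cos19.9° = 92.70·0.3404·0.9403 = 29.669 kPa
FS = 58.793 / 29.669 = 1.982

FS = 1.98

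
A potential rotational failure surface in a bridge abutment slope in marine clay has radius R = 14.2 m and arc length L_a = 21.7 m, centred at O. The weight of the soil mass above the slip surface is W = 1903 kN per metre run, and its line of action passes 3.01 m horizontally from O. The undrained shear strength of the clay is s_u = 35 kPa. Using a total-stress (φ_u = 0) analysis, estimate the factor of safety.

FS = 1.88

Taking moments about the centre O, the resisting moment is provided by the undrained shear strength acting along the arc:
M_R = s_u·L_a·R = 35·21.70·14.2 = 10784.9 kN·m/m
M_D = W·d = 1903·3.01 = 5728.0 kN·m/m
FS = M_R / M_D = 10784.9 / 5728.0 = 1.883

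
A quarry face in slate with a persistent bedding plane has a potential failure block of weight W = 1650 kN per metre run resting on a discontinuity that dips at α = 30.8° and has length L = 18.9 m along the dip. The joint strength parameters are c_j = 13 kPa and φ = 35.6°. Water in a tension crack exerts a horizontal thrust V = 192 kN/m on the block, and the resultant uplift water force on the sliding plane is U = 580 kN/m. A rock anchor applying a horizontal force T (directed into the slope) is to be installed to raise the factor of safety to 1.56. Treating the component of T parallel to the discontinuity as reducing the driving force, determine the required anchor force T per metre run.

Resolving forces along and normal to the sliding plane, with the horizontal anchor force T adding T·sinα to the effective normal force and T·cosα acting up the plane against the driving force:
FS = [c_jL + (W cosα − U − V sinα + T sinα) tanφ] / [W sinα + V cosα − T cosα]
Without the anchor: N' = 739.0 kN/m, driving T_d = 1009.8 kN/m, resisting R = 13·18.9 + 739.0·tan35.6° = 774.8 kN/m, FS = 0.77.
Setting FS = 1.56 and solving for T:
1.56·(1009.8 − T cos30.8°) = 774.8 + T sin30.8°·tan35.6°
T·(sin30.8°·tan35.6° + 1.56·cos30.8°) = 1.56·1009.8 − 774.8
T·(0.5120·0.7159 + 1.56·0.8590) = 1575.3 − 774.8 = 800.5
T·1.7066 = 800.5
T = 469.1 kN/m

T = 469 kN/m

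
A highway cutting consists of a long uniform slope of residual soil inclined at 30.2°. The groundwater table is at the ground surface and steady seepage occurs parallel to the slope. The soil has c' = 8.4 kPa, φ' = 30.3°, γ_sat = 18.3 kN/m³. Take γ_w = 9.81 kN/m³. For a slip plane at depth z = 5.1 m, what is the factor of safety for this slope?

With seepage parallel to the slope and the water table at the surface, the effective normal stress on the slip plane uses the buoyant unit weight γ' = γ_sat − γ_w while the driving shear stress uses γ_sat:
FS = [c' + γ' z cos²β tanφ'] / [γ_sat z sinβ cosβ]
γ' = 18.3 − 9.81 = 8.49 kN/m³
Numerator = 8.4 + 8.49·5.1·cos²30.2°·tan30.3° = 8.4 + 8.49·5.1·0.7470·0.5844 = 27.300 kPa
Denominator = 18.3·5.1·sin30.2°·cos30.2° = 18.3·5.1·0.5030·0.8643 = 40.575 kPa
FS = 27.300 / 40.575 = 0.673

FS = 0.67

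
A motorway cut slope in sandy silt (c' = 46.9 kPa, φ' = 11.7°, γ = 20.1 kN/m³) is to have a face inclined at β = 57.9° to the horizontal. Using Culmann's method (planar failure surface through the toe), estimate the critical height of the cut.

H_c = 25.15 m

Culmann's analysis gives the critical failure plane at α_cr = (β + φ')/2 = (57.9 + 11.7)/2 = 34.8°, and the critical height
H_c = (4c'/γ) · sinβ cosφ' / [1 − cos(β − φ')]
    = (4·46.9/20.1) · sin57.9°·cos11.7° / [1 − cos(46.2°)]
    = 9.333 · 0.8471·0.9792 / [1 − 0.6921]
    = 9.333 · 0.8295 / 0.3079
    = 25.15 m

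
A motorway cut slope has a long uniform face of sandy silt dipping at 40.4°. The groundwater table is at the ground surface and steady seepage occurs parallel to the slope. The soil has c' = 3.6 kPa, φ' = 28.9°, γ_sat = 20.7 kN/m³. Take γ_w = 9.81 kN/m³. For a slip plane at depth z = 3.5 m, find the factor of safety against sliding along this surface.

FS = 0.44

With seepage parallel to the slope and the water table at the surface, the effective normal stress on the slip plane uses the buoyant unit weight γ' = γ_sat − γ_w while the driving shear stress uses γ_sat:
FS = [c' + γ' z cos²β tanφ'] / [γ_sat z sinβ cosβ]
γ' = 20.7 − 9.81 = 10.89 kN/m³
Numerator = 3.6 + 10.89·3.5·cos²40.4°·tan28.9° = 3.6 + 10.89·3.5·0.5799·0.5520 = 15.802 kPa
Denominator = 20.7·3.5·sin40.4°·cos40.4° = 20.7·3.5·0.6481·0.7615 = 35.759 kPa
FS = 15.802 / 35.759 = 0.442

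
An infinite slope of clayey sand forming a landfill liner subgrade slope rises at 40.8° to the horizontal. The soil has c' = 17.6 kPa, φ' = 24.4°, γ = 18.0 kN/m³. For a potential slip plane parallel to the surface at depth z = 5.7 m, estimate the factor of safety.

For an infinite slope with a slip plane parallel to the surface (no pore pressure): FS = [c' + γz cos²β tanφ'] / [γz sinβ cosβ].
γz = 18.0·5.7 = 102.60 kN/m²
Numerator = 17.6 + 102.60·cos²40.8°·tan24.4° = 17.6 + 102.60·0.5730·0.4536 = 44.270 kPa
Denominator = 102.60·sin40.8°·cos40.8° = 102.60·0.6534·0.7570 = 50.750 kPa
FS = 44.270 / 50.750 = 0.872

FS = 0.87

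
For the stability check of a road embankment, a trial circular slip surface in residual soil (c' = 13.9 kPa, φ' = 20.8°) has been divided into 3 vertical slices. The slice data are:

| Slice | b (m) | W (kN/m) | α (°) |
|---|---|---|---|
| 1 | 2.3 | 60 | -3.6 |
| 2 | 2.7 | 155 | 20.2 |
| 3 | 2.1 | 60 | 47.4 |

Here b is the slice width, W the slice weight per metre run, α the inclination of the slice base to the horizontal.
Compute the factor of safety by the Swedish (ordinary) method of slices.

FS = 2.22

Ordinary method of slices: FS = Σ[c'·Δl_i + (W_i cosα_i)·tanφ'] / Σ W_i sinα_i, with Δl_i = b_i / cosα_i.
Slice 1: Δl = 2.3/cos(-3.6°) = 2.305 m; N'_1 = 60·cos(-3.6°) = 59.9; c'Δl = 32.03; W sinα = -3.8
Slice 2: Δl = 2.7/cos20.2° = 2.877 m; N'_2 = 155·cos20.2° = 145.5; c'Δl = 39.99; W sinα = 53.5
Slice 3: Δl = 2.1/cos47.4° = 3.102 m; N'_3 = 60·cos47.4° = 40.6; c'Δl = 43.12; W sinα = 44.2
Σc'Δl = 115.1 kN/m; ΣN' = 246.0 kN/m; ΣW sinα = 93.9 kN/m
Resisting = 115.1 + 246.0·tan20.8° = 115.1 + 93.4 = 208.6 kN/m
FS = 208.6 / 93.9 = 2.221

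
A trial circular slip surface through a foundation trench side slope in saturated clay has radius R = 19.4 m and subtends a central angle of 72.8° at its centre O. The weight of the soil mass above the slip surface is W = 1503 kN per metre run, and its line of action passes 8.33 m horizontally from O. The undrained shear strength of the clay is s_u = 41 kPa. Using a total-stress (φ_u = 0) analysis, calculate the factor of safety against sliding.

Taking moments about the centre O, the resisting moment is provided by the undrained shear strength acting along the arc:
Arc length L_a = R·θ = 19.4·(72.8°·π/180) = 19.4·1.2706 = 24.65 m
M_R = s_u·L_a·R = 41·24.65·19.4 = 19606.3 kN·m/m
M_D = W·d = 1503·8.33 = 12520.0 kN·m/m
FS = M_R / M_D = 19606.3 / 12520.0 = 1.566

FS = 1.57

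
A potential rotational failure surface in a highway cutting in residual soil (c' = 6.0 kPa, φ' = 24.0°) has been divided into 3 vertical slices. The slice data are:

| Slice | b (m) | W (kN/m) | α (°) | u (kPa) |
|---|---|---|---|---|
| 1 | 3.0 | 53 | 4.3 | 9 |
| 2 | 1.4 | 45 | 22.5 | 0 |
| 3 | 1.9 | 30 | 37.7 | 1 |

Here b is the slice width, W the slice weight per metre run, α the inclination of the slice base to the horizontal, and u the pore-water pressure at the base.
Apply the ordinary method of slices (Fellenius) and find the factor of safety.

Ordinary method of slices: FS = Σ[c'·Δl_i + (W_i cosα_i − u_i·Δl_i)·tanφ'] / Σ W_i sinα_i, with Δl_i = b_i / cosα_i.
Slice 1: Δl = 3.0/cos4.3° = 3.008 m; N'_1 = 53·cos4.3° − 9·3.008 = 25.8; c'Δl = 18.05; W sinα = 4.0
Slice 2: Δl = 1.4/cos22.5° = 1.515 m; N'_2 = 45·cos22.5° − 0·1.515 = 41.6; c'Δl = 9.09; W sinα = 17.2
Slice 3: Δl = 1.9/cos37.7° = 2.401 m; N'_3 = 30·cos37.7° − 1·2.401 = 21.3; c'Δl = 14.41; W sinα = 18.3
Σc'Δl = 41.6 kN/m; ΣN' = 88.7 kN/m; ΣW sinα = 39.5 kN/m
Resisting = 41.6 + 88.7·tan24.0° = 41.6 + 39.5 = 81.0 kN/m
FS = 81.0 / 39.5 = 2.049

FS = 2.05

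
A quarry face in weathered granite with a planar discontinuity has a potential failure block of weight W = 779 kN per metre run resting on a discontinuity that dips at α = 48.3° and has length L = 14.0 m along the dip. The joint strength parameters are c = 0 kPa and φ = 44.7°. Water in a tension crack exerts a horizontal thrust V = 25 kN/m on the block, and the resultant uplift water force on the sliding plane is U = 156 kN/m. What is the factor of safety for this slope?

Resolving the block weight along and normal to the plane and applying the Mohr–Coulomb strength on the joint:
N' = W cosα − U − V sinα = 779·cos48.3° − 156 − 25·sin48.3° = 343.5 kN/m
Driving force T = W sinα + V cosα = 779·sin48.3° + 25·cos48.3° = 598.3 kN/m
Resisting force R = c·L + N'·tanφ = 0·14.0 + 343.5·tan44.7° = 0.0 + 340.0 = 340.0 kN/m
FS = R / T = 340.0 / 598.3 = 0.568

FS = 0.57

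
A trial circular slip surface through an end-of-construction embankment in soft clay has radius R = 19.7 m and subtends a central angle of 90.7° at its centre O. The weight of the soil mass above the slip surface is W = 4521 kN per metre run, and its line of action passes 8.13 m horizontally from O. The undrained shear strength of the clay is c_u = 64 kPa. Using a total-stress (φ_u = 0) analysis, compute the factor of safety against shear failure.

Taking moments about the centre O, the resisting moment is provided by the undrained shear strength acting along the arc:
Arc length L_a = R·θ = 19.7·(90.7°·π/180) = 19.7·1.5830 = 31.19 m
M_R = c_u·L_a·R = 64·31.19·19.7 = 39318.5 kN·m/m
M_D = W·d = 4521·8.13 = 36755.7 kN·m/m
FS = M_R / M_D = 39318.5 / 36755.7 = 1.070

FS = 1.07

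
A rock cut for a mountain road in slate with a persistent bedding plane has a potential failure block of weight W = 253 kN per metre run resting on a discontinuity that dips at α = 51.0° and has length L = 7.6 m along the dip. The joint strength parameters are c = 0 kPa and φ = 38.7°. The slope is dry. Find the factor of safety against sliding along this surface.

Resolving the block weight along and normal to the plane and applying the Mohr–Coulomb strength on the joint:
N' = W cosα = 253·cos51.0° = 159.2 kN/m
Driving force T = W sinα = 253·sin51.0° = 196.6 kN/m
Resisting force R = c·L + N'·tanφ = 0·7.6 + 159.2·tan38.7° = 0.0 + 127.6 = 127.6 kN/m
FS = R / T = 127.6 / 196.6 = 0.649

FS = 0.65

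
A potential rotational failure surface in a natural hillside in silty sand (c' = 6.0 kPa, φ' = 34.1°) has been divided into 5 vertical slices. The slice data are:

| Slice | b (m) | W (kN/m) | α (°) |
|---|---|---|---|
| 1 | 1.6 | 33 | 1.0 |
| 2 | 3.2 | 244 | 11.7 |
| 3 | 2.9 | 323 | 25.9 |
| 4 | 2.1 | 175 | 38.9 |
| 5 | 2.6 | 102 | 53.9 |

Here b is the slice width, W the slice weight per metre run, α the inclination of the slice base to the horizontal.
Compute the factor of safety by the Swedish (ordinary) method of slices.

FS = 1.58

Ordinary method of slices: FS = Σ[c'·Δl_i + (W_i cosα_i)·tanφ'] / Σ W_i sinα_i, with Δl_i = b_i / cosα_i.
Slice 1: Δl = 1.6/cos1.0° = 1.600 m; N'_1 = 33·cos1.0° = 33.0; c'Δl = 9.60; W sinα = 0.6
Slice 2: Δl = 3.2/cos11.7° = 3.268 m; N'_2 = 244·cos11.7° = 238.9; c'Δl = 19.61; W sinα = 49.5
Slice 3: Δl = 2.9/cos25.9° = 3.224 m; N'_3 = 323·cos25.9° = 290.6; c'Δl = 19.34; W sinα = 141.1
Slice 4: Δl = 2.1/cos38.9° = 2.698 m; N'_4 = 175·cos38.9° = 136.2; c'Δl = 16.19; W sinα = 109.9
Slice 5: Δl = 2.6/cos53.9° = 4.413 m; N'_5 = 102·cos53.9° = 60.1; c'Δl = 26.48; W sinα = 82.4
Σc'Δl = 91.2 kN/m; ΣN' = 758.8 kN/m; ΣW sinα = 383.5 kN/m
Resisting = 91.2 + 758.8·tan34.1° = 91.2 + 513.7 = 604.9 kN/m
FS = 604.9 / 383.5 = 1.578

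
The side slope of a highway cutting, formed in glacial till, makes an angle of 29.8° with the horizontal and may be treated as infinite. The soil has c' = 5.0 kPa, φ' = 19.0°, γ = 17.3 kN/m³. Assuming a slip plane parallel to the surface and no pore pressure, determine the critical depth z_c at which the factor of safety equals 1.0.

z_c = 1.68 m

Setting FS = 1.00 in FS = [c' + γz cos²β tanφ'] / [γz sinβ cosβ] and solving for z:
z = c' / [γ cosβ (FS·sinβ − cosβ·tanφ')]
  = 5.0 / [17.3·cos29.8°·(1.00·sin29.8° − cos29.8°·tan19.0°)]
  = 5.0 / [17.3·0.8678·(1.00·0.4970 − 0.8678·0.3443)]
  = 5.0 / 2.9751 = 1.681 m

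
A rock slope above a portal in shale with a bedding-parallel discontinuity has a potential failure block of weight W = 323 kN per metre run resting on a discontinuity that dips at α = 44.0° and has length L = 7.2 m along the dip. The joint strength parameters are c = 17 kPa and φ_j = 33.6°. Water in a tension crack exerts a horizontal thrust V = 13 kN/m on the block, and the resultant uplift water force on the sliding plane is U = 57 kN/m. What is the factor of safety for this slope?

FS = 1.00

Resolving the block weight along and normal to the plane and applying the Mohr–Coulomb strength on the joint:
N' = W cosα − U − V sinα = 323·cos44.0° − 57 − 13·sin44.0° = 166.3 kN/m
Driving force T = W sinα + V cosα = 323·sin44.0° + 13·cos44.0° = 233.7 kN/m
Resisting force R = c·L + N'·tanφ_j = 17·7.2 + 166.3·tan33.6° = 122.4 + 110.5 = 232.9 kN/m
FS = R / T = 232.9 / 233.7 = 0.996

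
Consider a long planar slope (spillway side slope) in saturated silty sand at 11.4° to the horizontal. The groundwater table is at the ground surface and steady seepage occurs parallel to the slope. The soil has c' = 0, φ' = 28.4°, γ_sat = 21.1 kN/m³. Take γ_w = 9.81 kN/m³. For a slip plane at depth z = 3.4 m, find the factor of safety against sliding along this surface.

With seepage parallel to the slope and the water table at the surface, the effective normal stress on the slip plane uses the buoyant unit weight γ' = γ_sat − γ_w while the driving shear stress uses γ_sat:
FS = [c' + γ' z cos²β tanφ'] / [γ_sat z sinβ cosβ]
(For c' = 0 this reduces to FS = (γ'/γ_sat)·tanφ'/tanβ.)
γ' = 21.1 − 9.81 = 11.29 kN/m³
Numerator = 0.0 + 11.29·3.4·cos²11.4°·tan28.4° = 0.0 + 11.29·3.4·0.9609·0.5407 = 19.944 kPa
Denominator = 21.1·3.4·sin11.4°·cos11.4° = 21.1·3.4·0.1977·0.9803 = 13.900 kPa
FS = 19.944 / 13.900 = 1.435

FS = 1.43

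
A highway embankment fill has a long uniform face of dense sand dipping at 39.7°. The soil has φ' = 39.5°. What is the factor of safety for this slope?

For a dry cohesionless infinite slope the factor of safety is FS = tanφ' / tanβ.
FS = tan39.5° / tan39.7° = 0.8243 / 0.8302 = 0.993

FS = 0.99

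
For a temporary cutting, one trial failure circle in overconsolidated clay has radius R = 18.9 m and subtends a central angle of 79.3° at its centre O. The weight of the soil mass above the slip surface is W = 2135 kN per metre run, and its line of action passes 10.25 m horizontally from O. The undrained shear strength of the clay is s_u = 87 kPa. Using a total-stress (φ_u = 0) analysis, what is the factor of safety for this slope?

Taking moments about the centre O, the resisting moment is provided by the undrained shear strength acting along the arc:
Arc length L_a = R·θ = 18.9·(79.3°·π/180) = 18.9·1.3840 = 26.16 m
M_R = s_u·L_a·R = 87·26.16·18.9 = 43012.4 kN·m/m
M_D = W·d = 2135·10.25 = 21883.8 kN·m/m
FS = M_R / M_D = 43012.4 / 21883.8 = 1.965

FS = 1.97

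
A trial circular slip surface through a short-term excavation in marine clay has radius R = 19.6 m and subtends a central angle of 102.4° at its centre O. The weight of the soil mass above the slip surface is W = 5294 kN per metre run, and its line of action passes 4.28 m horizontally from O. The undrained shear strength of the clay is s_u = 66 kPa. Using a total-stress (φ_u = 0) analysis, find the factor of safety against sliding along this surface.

FS = 2.00

Taking moments about the centre O, the resisting moment is provided by the undrained shear strength acting along the arc:
Arc length L_a = R·θ = 19.6·(102.4°·π/180) = 19.6·1.7872 = 35.03 m
M_R = s_u·L_a·R = 66·35.03·19.6 = 45314.1 kN·m/m
M_D = W·d = 5294·4.28 = 22658.3 kN·m/m
FS = M_R / M_D = 45314.1 / 22658.3 = 2.000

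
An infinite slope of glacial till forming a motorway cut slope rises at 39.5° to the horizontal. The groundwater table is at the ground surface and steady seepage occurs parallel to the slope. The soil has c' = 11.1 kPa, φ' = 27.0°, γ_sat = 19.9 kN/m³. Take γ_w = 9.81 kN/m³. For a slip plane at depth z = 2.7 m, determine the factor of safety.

FS = 0.73

With seepage parallel to the slope and the water table at the surface, the effective normal stress on the slip plane uses the buoyant unit weight γ' = γ_sat − γ_w while the driving shear stress uses γ_sat:
FS = [c' + γ' z cos²β tanφ'] / [γ_sat z sinβ cosβ]
γ' = 19.9 − 9.81 = 10.09 kN/m³
Numerator = 11.1 + 10.09·2.7·cos²39.5°·tan27.0° = 11.1 + 10.09·2.7·0.5954·0.5095 = 19.365 kPa
Denominator = 19.9·2.7·sin39.5°·cos39.5° = 19.9·2.7·0.6361·0.7716 = 26.371 kPa
FS = 19.365 / 26.371 = 0.734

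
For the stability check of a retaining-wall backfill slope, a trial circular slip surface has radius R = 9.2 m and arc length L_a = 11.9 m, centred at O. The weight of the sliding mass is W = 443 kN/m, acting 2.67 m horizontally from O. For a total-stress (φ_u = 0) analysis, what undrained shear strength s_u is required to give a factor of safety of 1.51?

s_u = 16.3 kPa

FS = s_u·L_a·R / (W·d), so s_u = FS·W·d / (L_a·R).
s_u = 1.51·443·2.67 / (11.90·9.2) = 1786.0 / 109.48 = 16.31 kPa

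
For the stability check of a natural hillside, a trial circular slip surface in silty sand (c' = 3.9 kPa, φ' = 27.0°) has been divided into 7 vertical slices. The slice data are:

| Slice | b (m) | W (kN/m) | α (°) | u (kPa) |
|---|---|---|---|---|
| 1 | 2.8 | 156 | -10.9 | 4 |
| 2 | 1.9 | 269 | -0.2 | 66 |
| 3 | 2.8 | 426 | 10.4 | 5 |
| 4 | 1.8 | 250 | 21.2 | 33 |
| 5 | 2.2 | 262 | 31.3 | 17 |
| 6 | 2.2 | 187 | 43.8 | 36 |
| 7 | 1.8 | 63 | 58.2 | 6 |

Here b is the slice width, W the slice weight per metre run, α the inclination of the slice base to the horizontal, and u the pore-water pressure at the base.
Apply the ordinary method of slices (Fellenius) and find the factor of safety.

FS = 1.36

Ordinary method of slices: FS = Σ[c'·Δl_i + (W_i cosα_i − u_i·Δl_i)·tanφ'] / Σ W_i sinα_i, with Δl_i = b_i / cosα_i.
Slice 1: Δl = 2.8/cos(-10.9°) = 2.851 m; N'_1 = 156·cos(-10.9°) − 4·2.851 = 141.8; c'Δl = 11.12; W sinα = -29.5
Slice 2: Δl = 1.9/cos(-0.2°) = 1.900 m; N'_2 = 269·cos(-0.2°) − 66·1.900 = 143.6; c'Δl = 7.41; W sinα = -0.9
Slice 3: Δl = 2.8/cos10.4° = 2.847 m; N'_3 = 426·cos10.4° − 5·2.847 = 404.8; c'Δl = 11.10; W sinα = 76.9
Slice 4: Δl = 1.8/cos21.2° = 1.931 m; N'_4 = 250·cos21.2° − 33·1.931 = 169.4; c'Δl = 7.53; W sinα = 90.4
Slice 5: Δl = 2.2/cos31.3° = 2.575 m; N'_5 = 262·cos31.3° − 17·2.575 = 180.1; c'Δl = 10.04; W sinα = 136.1
Slice 6: Δl = 2.2/cos43.8° = 3.048 m; N'_6 = 187·cos43.8° − 36·3.048 = 25.2; c'Δl = 11.89; W sinα = 129.4
Slice 7: Δl = 1.8/cos58.2° = 3.416 m; N'_7 = 63·cos58.2° − 6·3.416 = 12.7; c'Δl = 13.32; W sinα = 53.5
Σc'Δl = 72.4 kN/m; ΣN' = 1077.6 kN/m; ΣW sinα = 456.0 kN/m
Resisting = 72.4 + 1077.6·tan27.0° = 72.4 + 549.0 = 621.5 kN/m
FS = 621.5 / 456.0 = 1.363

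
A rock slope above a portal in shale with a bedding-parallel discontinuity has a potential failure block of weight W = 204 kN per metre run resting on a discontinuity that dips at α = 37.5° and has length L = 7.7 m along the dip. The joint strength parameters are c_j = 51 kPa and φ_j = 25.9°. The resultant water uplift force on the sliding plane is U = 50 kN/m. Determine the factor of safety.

FS = 3.60

Resolving the block weight along and normal to the plane and applying the Mohr–Coulomb strength on the joint:
N' = W cosα − U = 204·cos37.5° − 50 = 111.8 kN/m
Driving force T = W sinα = 204·sin37.5° = 124.2 kN/m
Resisting force R = c_j·L + N'·tanφ_j = 51·7.7 + 111.8·tan25.9° = 392.7 + 54.3 = 447.0 kN/m
FS = R / T = 447.0 / 124.2 = 3.599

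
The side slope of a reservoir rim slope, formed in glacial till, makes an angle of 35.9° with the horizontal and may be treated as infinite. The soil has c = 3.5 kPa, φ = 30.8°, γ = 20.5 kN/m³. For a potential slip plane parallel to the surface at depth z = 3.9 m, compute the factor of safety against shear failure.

For an infinite slope with a slip plane parallel to the surface (no pore pressure): FS = [c + γz cos²β tanφ] / [γz sinβ cosβ].
γz = 20.5·3.9 = 79.95 kN/m²
Numerator = 3.5 + 79.95·cos²35.9°·tan30.8° = 3.5 + 79.95·0.6562·0.5961 = 34.773 kPa
Denominator = 79.95·sin35.9°·cos35.9° = 79.95·0.5864·0.8100 = 37.975 kPa
FS = 34.773 / 37.975 = 0.916

FS = 0.92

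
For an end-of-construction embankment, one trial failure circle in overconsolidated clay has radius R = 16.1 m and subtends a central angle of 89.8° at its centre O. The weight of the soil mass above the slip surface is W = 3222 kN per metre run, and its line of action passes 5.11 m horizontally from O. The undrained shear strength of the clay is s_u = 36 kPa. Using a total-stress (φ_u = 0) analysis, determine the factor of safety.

FS = 0.89

Taking moments about the centre O, the resisting moment is provided by the undrained shear strength acting along the arc:
Arc length L_a = R·θ = 16.1·(89.8°·π/180) = 16.1·1.5673 = 25.23 m
M_R = s_u·L_a·R = 36·25.23·16.1 = 14625.4 kN·m/m
M_D = W·d = 3222·5.11 = 16464.4 kN·m/m
FS = M_R / M_D = 14625.4 / 16464.4 = 0.888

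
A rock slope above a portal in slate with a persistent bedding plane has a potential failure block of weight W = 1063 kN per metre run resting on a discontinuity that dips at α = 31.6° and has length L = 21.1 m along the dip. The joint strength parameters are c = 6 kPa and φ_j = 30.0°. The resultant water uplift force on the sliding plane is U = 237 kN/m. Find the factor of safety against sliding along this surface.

FS = 0.92

Resolving the block weight along and normal to the plane and applying the Mohr–Coulomb strength on the joint:
N' = W cosα − U = 1063·cos31.6° − 237 = 668.4 kN/m
Driving force T = W sinα = 1063·sin31.6° = 557.0 kN/m
Resisting force R = c·L + N'·tanφ_j = 6·21.1 + 668.4·tan30.0° = 126.6 + 385.9 = 512.5 kN/m
FS = R / T = 512.5 / 557.0 = 0.920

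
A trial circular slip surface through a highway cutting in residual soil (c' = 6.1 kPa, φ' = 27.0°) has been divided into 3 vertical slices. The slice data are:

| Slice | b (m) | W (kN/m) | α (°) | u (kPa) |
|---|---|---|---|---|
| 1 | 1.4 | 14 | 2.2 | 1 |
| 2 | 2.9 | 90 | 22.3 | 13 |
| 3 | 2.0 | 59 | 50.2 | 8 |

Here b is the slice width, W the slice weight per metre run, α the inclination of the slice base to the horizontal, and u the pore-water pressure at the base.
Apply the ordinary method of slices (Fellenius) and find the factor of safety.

FS = 1.02

Ordinary method of slices: FS = Σ[c'·Δl_i + (W_i cosα_i − u_i·Δl_i)·tanφ'] / Σ W_i sinα_i, with Δl_i = b_i / cosα_i.
Slice 1: Δl = 1.4/cos2.2° = 1.401 m; N'_1 = 14·cos2.2° − 1·1.401 = 12.6; c'Δl = 8.55; W sinα = 0.5
Slice 2: Δl = 2.9/cos22.3° = 3.134 m; N'_2 = 90·cos22.3° − 13·3.134 = 42.5; c'Δl = 19.12; W sinα = 34.2
Slice 3: Δl = 2.0/cos50.2° = 3.124 m; N'_3 = 59·cos50.2° − 8·3.124 = 12.8; c'Δl = 19.06; W sinα = 45.3
Σc'Δl = 46.7 kN/m; ΣN' = 67.9 kN/m; ΣW sinα = 80.0 kN/m
Resisting = 46.7 + 67.9·tan27.0° = 46.7 + 34.6 = 81.3 kN/m
FS = 81.3 / 80.0 = 1.016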